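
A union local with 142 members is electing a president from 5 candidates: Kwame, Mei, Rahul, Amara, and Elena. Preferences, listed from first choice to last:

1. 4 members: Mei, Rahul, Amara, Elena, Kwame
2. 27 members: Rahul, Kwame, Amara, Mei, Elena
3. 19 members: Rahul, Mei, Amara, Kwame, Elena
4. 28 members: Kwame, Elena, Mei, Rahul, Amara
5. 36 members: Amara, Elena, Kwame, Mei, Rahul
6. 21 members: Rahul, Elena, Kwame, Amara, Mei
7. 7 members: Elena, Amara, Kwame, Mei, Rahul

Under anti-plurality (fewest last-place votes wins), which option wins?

Kwame

Last-place votes: Kwame 4, Mei 21, Rahul 43, Amara 28, Elena 46.
Kwame is ranked last by the fewest voters, so Kwame wins.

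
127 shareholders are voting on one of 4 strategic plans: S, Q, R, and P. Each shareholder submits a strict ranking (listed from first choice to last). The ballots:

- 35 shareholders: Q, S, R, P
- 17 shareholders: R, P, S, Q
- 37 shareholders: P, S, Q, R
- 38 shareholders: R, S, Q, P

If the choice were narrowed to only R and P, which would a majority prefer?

R

Voters preferring R to P: 90; preferring P to R: 37.
R wins the head-to-head.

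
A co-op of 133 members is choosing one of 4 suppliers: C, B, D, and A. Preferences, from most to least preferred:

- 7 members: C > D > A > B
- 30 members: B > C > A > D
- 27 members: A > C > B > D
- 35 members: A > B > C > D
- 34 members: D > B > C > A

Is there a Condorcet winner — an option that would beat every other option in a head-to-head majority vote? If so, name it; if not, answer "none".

none

Checking pairwise contests:
B beats C 99–34.
A beats B 69–64.
C beats D 99–34.
C beats A 71–62.
Every option loses at least one head-to-head, so there is no Condorcet winner.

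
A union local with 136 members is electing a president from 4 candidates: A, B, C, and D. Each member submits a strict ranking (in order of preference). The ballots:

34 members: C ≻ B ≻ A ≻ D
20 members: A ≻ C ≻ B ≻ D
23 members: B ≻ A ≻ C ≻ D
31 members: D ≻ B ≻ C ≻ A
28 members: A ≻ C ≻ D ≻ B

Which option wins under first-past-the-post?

A

First-place votes: A 48, B 23, C 34, D 31.
A has the most first-place votes.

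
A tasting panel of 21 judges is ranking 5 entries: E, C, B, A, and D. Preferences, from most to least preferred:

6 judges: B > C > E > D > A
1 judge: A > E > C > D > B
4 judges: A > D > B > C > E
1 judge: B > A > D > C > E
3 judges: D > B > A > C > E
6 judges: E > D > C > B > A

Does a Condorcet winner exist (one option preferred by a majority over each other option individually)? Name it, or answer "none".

none

Checking pairwise contests:
C beats E 14–7.
B beats C 14–7.
D beats B 14–7.
E beats A 12–9.
E beats D 13–8.
Every option loses at least one head-to-head, so there is no Condorcet winner.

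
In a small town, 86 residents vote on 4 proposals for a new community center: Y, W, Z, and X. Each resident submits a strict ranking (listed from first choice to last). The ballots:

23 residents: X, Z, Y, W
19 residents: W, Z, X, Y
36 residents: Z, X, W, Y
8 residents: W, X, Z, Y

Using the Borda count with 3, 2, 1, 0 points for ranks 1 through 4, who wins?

Z

Y: 23·1 + 19·0 + 36·0 + 8·0 = 23
W: 23·0 + 19·3 + 36·1 + 8·3 = 117
Z: 23·2 + 19·2 + 36·3 + 8·1 = 200
X: 23·3 + 19·1 + 36·2 + 8·2 = 176
Z has the highest Borda score (200).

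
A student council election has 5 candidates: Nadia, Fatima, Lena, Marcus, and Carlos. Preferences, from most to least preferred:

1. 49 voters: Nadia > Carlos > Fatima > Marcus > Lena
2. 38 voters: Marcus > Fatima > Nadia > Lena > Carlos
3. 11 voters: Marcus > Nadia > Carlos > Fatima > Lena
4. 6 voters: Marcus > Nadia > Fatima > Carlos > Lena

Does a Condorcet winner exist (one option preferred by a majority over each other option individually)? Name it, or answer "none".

Marcus vs Nadia: 55–49 for Marcus.
Marcus vs Fatima: 55–49 for Marcus.
Marcus vs Lena: 104–0 for Marcus.
Marcus vs Carlos: 55–49 for Marcus.
Marcus beats every other option head-to-head.

Marcus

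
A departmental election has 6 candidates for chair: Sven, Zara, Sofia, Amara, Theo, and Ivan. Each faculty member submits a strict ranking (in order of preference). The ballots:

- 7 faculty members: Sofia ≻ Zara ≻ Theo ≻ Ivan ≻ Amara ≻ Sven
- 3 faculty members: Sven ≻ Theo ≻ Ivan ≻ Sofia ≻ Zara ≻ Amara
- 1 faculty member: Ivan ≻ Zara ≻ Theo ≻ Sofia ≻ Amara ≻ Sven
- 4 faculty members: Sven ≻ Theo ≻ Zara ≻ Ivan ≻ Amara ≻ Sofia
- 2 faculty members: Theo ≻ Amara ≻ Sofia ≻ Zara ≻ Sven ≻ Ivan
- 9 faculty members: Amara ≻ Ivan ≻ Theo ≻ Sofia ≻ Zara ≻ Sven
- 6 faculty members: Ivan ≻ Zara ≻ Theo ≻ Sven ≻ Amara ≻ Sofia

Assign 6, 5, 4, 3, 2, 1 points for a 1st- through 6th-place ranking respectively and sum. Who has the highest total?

Sven: 7·1 + 3·6 + 1·1 + 4·6 + 2·2 + 9·1 + 6·3 = 81
Zara: 7·5 + 3·2 + 1·5 + 4·4 + 2·3 + 9·2 + 6·5 = 116
Sofia: 7·6 + 3·3 + 1·3 + 4·1 + 2·4 + 9·3 + 6·1 = 99
Amara: 7·2 + 3·1 + 1·2 + 4·2 + 2·5 + 9·6 + 6·2 = 103
Theo: 7·4 + 3·5 + 1·4 + 4·5 + 2·6 + 9·4 + 6·4 = 139
Ivan: 7·3 + 3·4 + 1·6 + 4·3 + 2·1 + 9·5 + 6·6 = 134
Theo has the highest Borda score (139).

Theo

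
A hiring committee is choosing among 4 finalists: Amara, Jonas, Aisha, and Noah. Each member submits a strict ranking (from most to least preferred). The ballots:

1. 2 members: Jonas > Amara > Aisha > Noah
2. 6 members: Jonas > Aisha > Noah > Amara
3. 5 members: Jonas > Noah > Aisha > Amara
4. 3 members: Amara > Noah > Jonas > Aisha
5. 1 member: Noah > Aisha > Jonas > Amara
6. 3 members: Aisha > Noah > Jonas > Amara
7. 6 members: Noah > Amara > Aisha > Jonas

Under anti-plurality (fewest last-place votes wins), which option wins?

Noah

Last-place votes: Amara 15, Jonas 6, Aisha 3, Noah 2.
Noah is ranked last by the fewest voters, so Noah wins.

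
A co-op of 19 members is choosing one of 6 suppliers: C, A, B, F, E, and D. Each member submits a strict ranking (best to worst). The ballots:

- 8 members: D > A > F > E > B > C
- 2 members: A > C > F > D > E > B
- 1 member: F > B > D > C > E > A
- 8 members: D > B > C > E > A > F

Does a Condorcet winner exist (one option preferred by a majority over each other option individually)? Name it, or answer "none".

D vs C: 17–2 for D.
D vs A: 17–2 for D.
D vs B: 18–1 for D.
D vs F: 16–3 for D.
D vs E: 19–0 for D.
D beats every other option head-to-head.

D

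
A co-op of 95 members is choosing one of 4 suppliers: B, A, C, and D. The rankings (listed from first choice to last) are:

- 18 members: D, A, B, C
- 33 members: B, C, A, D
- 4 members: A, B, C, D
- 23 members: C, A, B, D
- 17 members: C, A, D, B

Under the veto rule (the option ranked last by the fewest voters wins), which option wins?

Last-place votes: B 17, A 0, C 18, D 60.
A is ranked last by the fewest voters, so A wins.

A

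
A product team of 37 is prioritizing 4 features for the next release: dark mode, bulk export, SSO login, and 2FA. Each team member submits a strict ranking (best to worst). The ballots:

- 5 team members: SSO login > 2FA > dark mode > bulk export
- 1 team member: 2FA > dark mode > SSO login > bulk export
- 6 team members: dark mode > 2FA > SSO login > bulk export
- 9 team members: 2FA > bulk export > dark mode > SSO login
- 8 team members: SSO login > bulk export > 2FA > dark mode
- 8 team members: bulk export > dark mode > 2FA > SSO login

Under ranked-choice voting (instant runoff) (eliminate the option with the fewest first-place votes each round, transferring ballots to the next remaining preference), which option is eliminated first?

Round 1: dark mode 6, bulk export 8, SSO login 13, 2FA 10. Eliminate dark mode.

dark mode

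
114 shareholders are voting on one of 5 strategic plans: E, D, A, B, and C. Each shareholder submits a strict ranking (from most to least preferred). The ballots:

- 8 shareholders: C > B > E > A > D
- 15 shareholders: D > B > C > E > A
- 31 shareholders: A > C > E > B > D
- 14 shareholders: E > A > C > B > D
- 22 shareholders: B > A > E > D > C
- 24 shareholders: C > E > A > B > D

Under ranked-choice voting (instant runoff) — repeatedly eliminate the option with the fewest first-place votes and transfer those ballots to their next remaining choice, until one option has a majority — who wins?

Round 1: E 14, D 15, A 31, B 22, C 32. Eliminate E.
Round 2: D 15, A 45, B 22, C 32. Eliminate D.
Round 3: A 45, B 37, C 32. Eliminate C.
Round 4: A 69, B 45. A has a majority.

A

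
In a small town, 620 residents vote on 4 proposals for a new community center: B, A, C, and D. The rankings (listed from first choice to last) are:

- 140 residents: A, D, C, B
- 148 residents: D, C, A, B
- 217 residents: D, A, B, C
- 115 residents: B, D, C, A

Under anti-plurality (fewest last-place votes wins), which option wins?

Last-place votes: B 288, A 115, C 217, D 0.
D is ranked last by the fewest voters, so D wins.

D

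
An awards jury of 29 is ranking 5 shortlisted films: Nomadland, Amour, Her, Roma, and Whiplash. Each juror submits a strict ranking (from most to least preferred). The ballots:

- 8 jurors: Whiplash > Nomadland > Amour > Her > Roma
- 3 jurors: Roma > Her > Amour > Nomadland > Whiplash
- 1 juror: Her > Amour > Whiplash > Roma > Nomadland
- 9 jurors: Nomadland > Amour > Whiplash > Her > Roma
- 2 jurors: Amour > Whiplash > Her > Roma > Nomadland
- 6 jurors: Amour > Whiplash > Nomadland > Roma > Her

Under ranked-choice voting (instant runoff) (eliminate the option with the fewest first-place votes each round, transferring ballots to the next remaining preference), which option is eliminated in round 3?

Whiplash

Round 1: Nomadland 9, Amour 8, Her 1, Roma 3, Whiplash 8. Eliminate Her.
Round 2: Nomadland 9, Amour 9, Roma 3, Whiplash 8. Eliminate Roma.
Round 3: Nomadland 9, Amour 12, Whiplash 8. Eliminate Whiplash.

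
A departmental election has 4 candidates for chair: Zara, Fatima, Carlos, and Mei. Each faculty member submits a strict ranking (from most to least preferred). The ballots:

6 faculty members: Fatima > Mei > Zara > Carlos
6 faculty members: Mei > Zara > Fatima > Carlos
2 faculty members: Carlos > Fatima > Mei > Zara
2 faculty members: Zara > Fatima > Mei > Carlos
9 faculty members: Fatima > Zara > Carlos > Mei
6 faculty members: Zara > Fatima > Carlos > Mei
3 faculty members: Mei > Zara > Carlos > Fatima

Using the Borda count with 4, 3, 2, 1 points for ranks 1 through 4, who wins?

Fatima

Zara: 6·2 + 6·3 + 2·1 + 2·4 + 9·3 + 6·4 + 3·3 = 100
Fatima: 6·4 + 6·2 + 2·3 + 2·3 + 9·4 + 6·3 + 3·1 = 105
Carlos: 6·1 + 6·1 + 2·4 + 2·1 + 9·2 + 6·2 + 3·2 = 58
Mei: 6·3 + 6·4 + 2·2 + 2·2 + 9·1 + 6·1 + 3·4 = 77
Fatima has the highest Borda score (105).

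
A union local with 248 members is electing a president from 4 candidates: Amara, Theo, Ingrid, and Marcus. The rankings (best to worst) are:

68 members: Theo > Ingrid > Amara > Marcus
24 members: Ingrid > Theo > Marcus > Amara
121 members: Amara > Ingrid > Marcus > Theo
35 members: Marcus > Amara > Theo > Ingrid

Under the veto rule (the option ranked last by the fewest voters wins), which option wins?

Amara

Last-place votes: Amara 24, Theo 121, Ingrid 35, Marcus 68.
Amara is ranked last by the fewest voters, so Amara wins.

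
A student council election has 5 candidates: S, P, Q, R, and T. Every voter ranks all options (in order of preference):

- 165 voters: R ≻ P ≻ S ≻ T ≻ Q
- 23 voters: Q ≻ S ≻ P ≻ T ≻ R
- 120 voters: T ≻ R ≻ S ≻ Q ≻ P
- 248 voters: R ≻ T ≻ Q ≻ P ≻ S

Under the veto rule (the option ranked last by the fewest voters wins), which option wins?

T

Last-place votes: S 248, P 120, Q 165, R 23, T 0.
T is ranked last by the fewest voters, so T wins.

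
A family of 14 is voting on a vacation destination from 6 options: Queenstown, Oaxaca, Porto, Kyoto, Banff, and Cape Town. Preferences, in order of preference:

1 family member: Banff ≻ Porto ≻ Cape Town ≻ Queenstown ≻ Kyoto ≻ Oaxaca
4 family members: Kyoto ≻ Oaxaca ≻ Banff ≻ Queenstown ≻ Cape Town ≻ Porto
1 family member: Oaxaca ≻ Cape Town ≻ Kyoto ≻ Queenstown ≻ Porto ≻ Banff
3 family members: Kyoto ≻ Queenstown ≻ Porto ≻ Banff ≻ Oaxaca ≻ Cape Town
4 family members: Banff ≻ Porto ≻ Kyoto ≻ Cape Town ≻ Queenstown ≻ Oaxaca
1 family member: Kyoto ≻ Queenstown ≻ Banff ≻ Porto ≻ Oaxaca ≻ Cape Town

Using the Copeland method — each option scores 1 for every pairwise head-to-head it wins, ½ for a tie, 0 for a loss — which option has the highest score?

Kyoto

Queenstown: beats Oaxaca, Porto, and Cape Town; loses to Kyoto and Banff → score 3.
Oaxaca: beats Cape Town; loses to Queenstown, Porto, Kyoto, and Banff → score 1.
Porto: beats Oaxaca and Cape Town; loses to Queenstown, Kyoto, and Banff → score 2.
Kyoto: beats Queenstown, Oaxaca, Porto, Banff, and Cape Town → score 5.
Banff: beats Queenstown, Oaxaca, Porto, and Cape Town; loses to Kyoto → score 4.
Cape Town: loses to Queenstown, Oaxaca, Porto, Kyoto, and Banff → score 0.
Kyoto has the best pairwise record.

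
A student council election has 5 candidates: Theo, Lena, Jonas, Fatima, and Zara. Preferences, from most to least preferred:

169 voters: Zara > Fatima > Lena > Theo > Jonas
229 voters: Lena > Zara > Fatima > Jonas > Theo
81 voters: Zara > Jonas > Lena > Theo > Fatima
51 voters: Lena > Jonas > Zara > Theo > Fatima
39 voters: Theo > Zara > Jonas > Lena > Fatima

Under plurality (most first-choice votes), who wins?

Lena

First-place votes: Theo 39, Lena 280, Jonas 0, Fatima 0, Zara 250.
Lena has the most first-place votes.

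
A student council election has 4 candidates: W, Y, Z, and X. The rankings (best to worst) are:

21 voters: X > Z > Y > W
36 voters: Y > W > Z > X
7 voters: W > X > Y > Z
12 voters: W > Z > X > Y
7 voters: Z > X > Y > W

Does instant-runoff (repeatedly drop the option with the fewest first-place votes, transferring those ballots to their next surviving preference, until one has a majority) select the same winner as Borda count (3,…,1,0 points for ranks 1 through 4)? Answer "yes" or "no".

no

Instant-runoff — R1 W 19, Y 36, Z 7, X 21 (Z out); R2 W 19, Y 36, X 28 (W out); R3 Y 36, X 47 (X winner). Winner: X.
Borda — scores: W 129, Y 143, Z 123, X 103. Winner: Y.
The two methods disagree.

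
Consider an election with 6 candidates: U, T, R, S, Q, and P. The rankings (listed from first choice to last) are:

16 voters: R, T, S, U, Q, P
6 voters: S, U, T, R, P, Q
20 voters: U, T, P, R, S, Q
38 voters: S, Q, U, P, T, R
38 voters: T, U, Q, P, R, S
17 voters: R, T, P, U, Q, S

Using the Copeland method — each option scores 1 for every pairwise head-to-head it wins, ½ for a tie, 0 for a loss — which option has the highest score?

T

U: beats R, S, Q, and P; loses to T → score 4.
T: beats U, R, S, Q, and P → score 5.
R: beats S; loses to U, T, Q, and P → score 1.
S: beats Q; loses to U, T, R, and P → score 1.
Q: beats R and P; loses to U, T, and S → score 2.
P: beats R and S; loses to U, T, and Q → score 2.
T has the best pairwise record.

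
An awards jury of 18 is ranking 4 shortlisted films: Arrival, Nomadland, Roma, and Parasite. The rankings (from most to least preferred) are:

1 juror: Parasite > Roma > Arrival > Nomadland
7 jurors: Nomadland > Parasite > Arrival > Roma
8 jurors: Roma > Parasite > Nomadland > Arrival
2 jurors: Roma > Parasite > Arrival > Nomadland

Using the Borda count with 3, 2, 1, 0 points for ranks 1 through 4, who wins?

Parasite

Arrival: 1·1 + 7·1 + 8·0 + 2·1 = 10
Nomadland: 1·0 + 7·3 + 8·1 + 2·0 = 29
Roma: 1·2 + 7·0 + 8·3 + 2·3 = 32
Parasite: 1·3 + 7·2 + 8·2 + 2·2 = 37
Parasite has the highest Borda score (37).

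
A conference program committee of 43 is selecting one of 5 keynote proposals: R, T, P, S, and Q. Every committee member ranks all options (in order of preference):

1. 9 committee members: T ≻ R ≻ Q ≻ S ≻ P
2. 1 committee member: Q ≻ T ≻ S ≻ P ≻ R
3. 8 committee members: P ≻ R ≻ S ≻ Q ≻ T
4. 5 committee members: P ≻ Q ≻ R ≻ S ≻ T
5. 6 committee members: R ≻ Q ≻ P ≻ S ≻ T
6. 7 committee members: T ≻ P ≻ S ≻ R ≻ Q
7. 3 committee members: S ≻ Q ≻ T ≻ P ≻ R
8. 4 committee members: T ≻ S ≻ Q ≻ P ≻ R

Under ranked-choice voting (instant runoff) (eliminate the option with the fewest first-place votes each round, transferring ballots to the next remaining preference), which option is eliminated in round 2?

Round 1: R 6, T 20, P 13, S 3, Q 1. Eliminate Q.
Round 2: R 6, T 21, P 13, S 3. Eliminate S.

S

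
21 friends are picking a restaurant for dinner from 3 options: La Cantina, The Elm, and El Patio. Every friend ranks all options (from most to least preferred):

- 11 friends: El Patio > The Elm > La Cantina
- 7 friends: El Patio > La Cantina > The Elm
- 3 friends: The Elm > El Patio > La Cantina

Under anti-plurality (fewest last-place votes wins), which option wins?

Last-place votes: La Cantina 14, The Elm 7, El Patio 0.
El Patio is ranked last by the fewest voters, so El Patio wins.

El Patio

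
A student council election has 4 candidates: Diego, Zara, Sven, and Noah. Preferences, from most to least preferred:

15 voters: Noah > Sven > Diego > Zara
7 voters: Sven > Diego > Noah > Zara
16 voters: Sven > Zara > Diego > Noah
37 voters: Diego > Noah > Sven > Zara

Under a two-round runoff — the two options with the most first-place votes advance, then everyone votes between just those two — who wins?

Round 1 first-place votes: Diego 37, Zara 0, Sven 23, Noah 15.
Diego and Sven advance.
Runoff: Diego is preferred to Sven by 37 voters; Sven by 38.
Sven wins the runoff.

Sven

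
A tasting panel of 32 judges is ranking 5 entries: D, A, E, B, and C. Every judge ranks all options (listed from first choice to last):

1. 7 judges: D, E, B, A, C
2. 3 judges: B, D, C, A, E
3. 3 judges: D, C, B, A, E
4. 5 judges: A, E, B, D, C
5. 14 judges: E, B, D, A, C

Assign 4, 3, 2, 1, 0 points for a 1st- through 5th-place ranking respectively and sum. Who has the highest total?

E

D: 7·4 + 3·3 + 3·4 + 5·1 + 14·2 = 82
A: 7·1 + 3·1 + 3·1 + 5·4 + 14·1 = 47
E: 7·3 + 3·0 + 3·0 + 5·3 + 14·4 = 92
B: 7·2 + 3·4 + 3·2 + 5·2 + 14·3 = 84
C: 7·0 + 3·2 + 3·3 + 5·0 + 14·0 = 15
E has the highest Borda score (92).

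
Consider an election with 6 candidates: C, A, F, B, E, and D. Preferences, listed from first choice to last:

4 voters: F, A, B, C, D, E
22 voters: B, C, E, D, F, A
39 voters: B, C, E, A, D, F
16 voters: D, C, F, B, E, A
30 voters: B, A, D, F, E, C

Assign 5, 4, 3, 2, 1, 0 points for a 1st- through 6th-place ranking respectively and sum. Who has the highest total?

C: 4·2 + 22·4 + 39·4 + 16·4 + 30·0 = 316
A: 4·4 + 22·0 + 39·2 + 16·0 + 30·4 = 214
F: 4·5 + 22·1 + 39·0 + 16·3 + 30·2 = 150
B: 4·3 + 22·5 + 39·5 + 16·2 + 30·5 = 499
E: 4·0 + 22·3 + 39·3 + 16·1 + 30·1 = 229
D: 4·1 + 22·2 + 39·1 + 16·5 + 30·3 = 257
B has the highest Borda score (499).

B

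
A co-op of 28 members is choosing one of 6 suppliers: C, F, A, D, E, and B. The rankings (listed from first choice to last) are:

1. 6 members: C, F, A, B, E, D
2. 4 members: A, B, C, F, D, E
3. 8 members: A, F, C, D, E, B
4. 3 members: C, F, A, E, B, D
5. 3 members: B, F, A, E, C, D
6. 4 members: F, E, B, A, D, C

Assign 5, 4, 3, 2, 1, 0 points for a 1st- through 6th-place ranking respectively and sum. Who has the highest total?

C: 6·5 + 4·3 + 8·3 + 3·5 + 3·1 + 4·0 = 84
F: 6·4 + 4·2 + 8·4 + 3·4 + 3·4 + 4·5 = 108
A: 6·3 + 4·5 + 8·5 + 3·3 + 3·3 + 4·2 = 104
D: 6·0 + 4·1 + 8·2 + 3·0 + 3·0 + 4·1 = 24
E: 6·1 + 4·0 + 8·1 + 3·2 + 3·2 + 4·4 = 42
B: 6·2 + 4·4 + 8·0 + 3·1 + 3·5 + 4·3 = 58
F has the highest Borda score (108).

F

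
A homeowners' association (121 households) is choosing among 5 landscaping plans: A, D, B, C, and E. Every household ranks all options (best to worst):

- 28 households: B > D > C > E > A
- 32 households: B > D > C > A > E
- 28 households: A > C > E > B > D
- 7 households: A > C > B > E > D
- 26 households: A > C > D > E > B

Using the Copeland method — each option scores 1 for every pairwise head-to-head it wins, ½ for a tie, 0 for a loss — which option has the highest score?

A: beats D, B, C, and E → score 4.
D: beats E; loses to A, B, and C → score 1.
B: beats D and E; loses to A and C → score 2.
C: beats D, B, and E; loses to A → score 3.
E: loses to A, D, B, and C → score 0.
A has the best pairwise record.

A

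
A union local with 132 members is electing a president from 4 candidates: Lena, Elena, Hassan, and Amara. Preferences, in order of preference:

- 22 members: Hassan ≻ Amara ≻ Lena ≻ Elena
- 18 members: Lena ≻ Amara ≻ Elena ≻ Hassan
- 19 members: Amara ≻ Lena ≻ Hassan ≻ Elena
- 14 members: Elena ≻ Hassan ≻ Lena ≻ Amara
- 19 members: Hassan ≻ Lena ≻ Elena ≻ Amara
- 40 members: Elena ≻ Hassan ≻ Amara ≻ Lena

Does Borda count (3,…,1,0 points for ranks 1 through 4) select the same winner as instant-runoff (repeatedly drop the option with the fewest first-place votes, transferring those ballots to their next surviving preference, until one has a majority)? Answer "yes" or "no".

Borda — scores: Lena 166, Elena 199, Hassan 250, Amara 177. Winner: Hassan.
Instant-runoff — R1 Lena 18, Elena 54, Hassan 41, Amara 19 (Lena out); R2 Elena 54, Hassan 41, Amara 37 (Amara out); R3 Elena 72, Hassan 60 (Elena winner). Winner: Elena.
The two methods disagree.

no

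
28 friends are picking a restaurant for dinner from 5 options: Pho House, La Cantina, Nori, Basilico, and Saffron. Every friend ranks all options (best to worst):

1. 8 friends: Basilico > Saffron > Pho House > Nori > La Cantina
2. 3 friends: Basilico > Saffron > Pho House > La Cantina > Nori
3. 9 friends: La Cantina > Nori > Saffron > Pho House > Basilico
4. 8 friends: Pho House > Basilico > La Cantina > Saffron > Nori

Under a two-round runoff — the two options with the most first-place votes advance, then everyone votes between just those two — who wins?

Round 1 first-place votes: Pho House 8, La Cantina 9, Nori 0, Basilico 11, Saffron 0.
Basilico and La Cantina advance.
Runoff: Basilico is preferred to La Cantina by 19 voters; La Cantina by 9.
Basilico wins the runoff.

Basilico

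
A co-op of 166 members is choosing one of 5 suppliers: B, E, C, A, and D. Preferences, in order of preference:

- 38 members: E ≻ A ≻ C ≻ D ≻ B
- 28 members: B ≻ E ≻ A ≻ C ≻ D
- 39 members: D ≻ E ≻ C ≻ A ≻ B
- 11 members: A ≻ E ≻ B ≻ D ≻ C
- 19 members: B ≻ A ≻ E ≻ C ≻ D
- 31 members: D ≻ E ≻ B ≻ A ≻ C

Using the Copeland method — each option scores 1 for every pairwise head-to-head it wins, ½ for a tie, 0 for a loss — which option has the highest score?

B: beats C; loses to E, A, and D → score 1.
E: beats B, C, A, and D → score 4.
C: beats D; loses to B, E, and A → score 1.
A: beats B, C, and D; loses to E → score 3.
D: beats B; loses to E, C, and A → score 1.
E has the best pairwise record.

E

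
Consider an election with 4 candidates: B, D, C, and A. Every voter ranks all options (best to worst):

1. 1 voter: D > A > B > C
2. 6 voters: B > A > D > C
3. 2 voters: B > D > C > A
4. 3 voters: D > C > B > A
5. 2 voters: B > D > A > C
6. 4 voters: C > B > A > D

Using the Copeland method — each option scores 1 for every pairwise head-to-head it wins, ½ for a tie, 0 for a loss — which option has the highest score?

B: beats D, C, and A → score 3.
D: beats C; loses to B and A → score 1.
C: ties A; loses to B and D → score 0.5.
A: beats D; ties C; loses to B → score 1.5.
B has the best pairwise record.

B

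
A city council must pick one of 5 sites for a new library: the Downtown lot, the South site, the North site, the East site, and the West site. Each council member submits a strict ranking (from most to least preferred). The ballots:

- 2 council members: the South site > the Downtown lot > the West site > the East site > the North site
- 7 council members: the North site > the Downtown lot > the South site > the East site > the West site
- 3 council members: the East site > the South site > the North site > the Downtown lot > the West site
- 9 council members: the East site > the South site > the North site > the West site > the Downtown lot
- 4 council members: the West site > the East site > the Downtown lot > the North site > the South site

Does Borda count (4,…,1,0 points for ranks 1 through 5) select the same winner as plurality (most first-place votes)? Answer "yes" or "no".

yes

Borda — scores: the Downtown lot 38, the South site 58, the North site 56, the East site 69, the West site 29. Winner: the East site.
Plurality — first-place votes: the Downtown lot 0, the South site 2, the North site 7, the East site 12, the West site 4. Winner: the East site.
The two methods agree.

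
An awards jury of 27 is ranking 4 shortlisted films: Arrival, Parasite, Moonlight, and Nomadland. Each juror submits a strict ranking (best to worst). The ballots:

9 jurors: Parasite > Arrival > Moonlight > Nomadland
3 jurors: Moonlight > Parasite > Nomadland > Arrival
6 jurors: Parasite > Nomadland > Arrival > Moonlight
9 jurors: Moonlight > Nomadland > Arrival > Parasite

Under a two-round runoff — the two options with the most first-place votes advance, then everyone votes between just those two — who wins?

Parasite

Round 1 first-place votes: Arrival 0, Parasite 15, Moonlight 12, Nomadland 0.
Parasite and Moonlight advance.
Runoff: Parasite is preferred to Moonlight by 15 voters; Moonlight by 12.
Parasite wins the runoff.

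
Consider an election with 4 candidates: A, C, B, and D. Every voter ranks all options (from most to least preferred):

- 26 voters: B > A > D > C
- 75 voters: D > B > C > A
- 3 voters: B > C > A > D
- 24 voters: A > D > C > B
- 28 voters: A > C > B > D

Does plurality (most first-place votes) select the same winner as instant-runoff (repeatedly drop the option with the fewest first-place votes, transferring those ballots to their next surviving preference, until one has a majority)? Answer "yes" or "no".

no

Plurality — first-place votes: A 52, C 0, B 29, D 75. Winner: D.
Instant-runoff — R1 A 52, C 0, B 29, D 75 (C out); R2 A 52, B 29, D 75 (B out); R3 A 81, D 75 (A winner). Winner: A.
The two methods disagree.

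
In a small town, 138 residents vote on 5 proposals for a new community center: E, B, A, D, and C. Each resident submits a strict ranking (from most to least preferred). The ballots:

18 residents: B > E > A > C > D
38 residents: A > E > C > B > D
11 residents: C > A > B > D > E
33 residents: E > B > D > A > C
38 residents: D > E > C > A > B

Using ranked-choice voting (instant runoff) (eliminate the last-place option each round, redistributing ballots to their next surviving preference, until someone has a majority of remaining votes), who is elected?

Round 1: E 33, B 18, A 38, D 38, C 11. Eliminate C.
Round 2: E 33, B 18, A 49, D 38. Eliminate B.
Round 3: E 51, A 49, D 38. Eliminate D.
Round 4: E 89, A 49. E has a majority.

E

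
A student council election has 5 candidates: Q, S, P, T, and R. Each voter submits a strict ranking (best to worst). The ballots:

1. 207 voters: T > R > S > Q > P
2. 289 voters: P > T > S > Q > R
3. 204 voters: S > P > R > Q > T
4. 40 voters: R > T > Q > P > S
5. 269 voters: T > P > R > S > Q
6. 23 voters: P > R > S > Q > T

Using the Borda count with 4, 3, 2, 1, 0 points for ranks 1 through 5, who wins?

Q: 207·1 + 289·1 + 204·1 + 40·2 + 269·0 + 23·1 = 803
S: 207·2 + 289·2 + 204·4 + 40·0 + 269·1 + 23·2 = 2123
P: 207·0 + 289·4 + 204·3 + 40·1 + 269·3 + 23·4 = 2707
T: 207·4 + 289·3 + 204·0 + 40·3 + 269·4 + 23·0 = 2891
R: 207·3 + 289·0 + 204·2 + 40·4 + 269·2 + 23·3 = 1796
T has the highest Borda score (2891).

T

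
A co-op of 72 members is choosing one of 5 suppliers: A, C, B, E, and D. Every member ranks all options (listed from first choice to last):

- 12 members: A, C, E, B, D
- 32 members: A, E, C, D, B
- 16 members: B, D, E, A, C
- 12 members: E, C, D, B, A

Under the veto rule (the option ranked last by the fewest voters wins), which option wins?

Last-place votes: A 12, C 16, B 32, E 0, D 12.
E is ranked last by the fewest voters, so E wins.

E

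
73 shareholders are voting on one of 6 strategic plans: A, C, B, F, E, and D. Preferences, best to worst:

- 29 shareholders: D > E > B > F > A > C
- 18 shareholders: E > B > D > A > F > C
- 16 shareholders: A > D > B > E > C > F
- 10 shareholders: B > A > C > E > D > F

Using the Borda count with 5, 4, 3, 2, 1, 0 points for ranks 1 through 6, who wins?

A: 29·1 + 18·2 + 16·5 + 10·4 = 185
C: 29·0 + 18·0 + 16·1 + 10·3 = 46
B: 29·3 + 18·4 + 16·3 + 10·5 = 257
F: 29·2 + 18·1 + 16·0 + 10·0 = 76
E: 29·4 + 18·5 + 16·2 + 10·2 = 258
D: 29·5 + 18·3 + 16·4 + 10·1 = 273
D has the highest Borda score (273).

D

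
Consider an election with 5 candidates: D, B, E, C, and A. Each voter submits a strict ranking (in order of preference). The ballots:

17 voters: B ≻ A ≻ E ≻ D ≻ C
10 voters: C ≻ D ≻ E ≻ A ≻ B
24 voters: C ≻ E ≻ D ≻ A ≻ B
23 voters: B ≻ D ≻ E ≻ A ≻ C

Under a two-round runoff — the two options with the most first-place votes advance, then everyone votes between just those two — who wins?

Round 1 first-place votes: D 0, B 40, E 0, C 34, A 0.
B and C advance.
Runoff: B is preferred to C by 40 voters; C by 34.
B wins the runoff.

B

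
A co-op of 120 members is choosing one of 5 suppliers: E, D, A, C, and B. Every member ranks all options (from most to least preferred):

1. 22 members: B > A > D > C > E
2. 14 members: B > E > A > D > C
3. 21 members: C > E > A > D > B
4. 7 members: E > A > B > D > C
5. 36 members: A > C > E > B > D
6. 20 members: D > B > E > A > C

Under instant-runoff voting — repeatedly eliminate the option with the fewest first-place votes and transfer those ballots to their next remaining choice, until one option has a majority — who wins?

Round 1: E 7, D 20, A 36, C 21, B 36. Eliminate E.
Round 2: D 20, A 43, C 21, B 36. Eliminate D.
Round 3: A 43, C 21, B 56. Eliminate C.
Round 4: A 64, B 56. A has a majority.

A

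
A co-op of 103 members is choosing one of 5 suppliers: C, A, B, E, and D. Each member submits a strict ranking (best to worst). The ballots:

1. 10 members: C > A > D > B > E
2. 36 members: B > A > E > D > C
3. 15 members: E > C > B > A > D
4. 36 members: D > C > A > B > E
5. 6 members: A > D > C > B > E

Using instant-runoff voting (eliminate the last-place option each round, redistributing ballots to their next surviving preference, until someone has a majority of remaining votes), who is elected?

D

Round 1: C 10, A 6, B 36, E 15, D 36. Eliminate A.
Round 2: C 10, B 36, E 15, D 42. Eliminate C.
Round 3: B 36, E 15, D 52. D has a majority.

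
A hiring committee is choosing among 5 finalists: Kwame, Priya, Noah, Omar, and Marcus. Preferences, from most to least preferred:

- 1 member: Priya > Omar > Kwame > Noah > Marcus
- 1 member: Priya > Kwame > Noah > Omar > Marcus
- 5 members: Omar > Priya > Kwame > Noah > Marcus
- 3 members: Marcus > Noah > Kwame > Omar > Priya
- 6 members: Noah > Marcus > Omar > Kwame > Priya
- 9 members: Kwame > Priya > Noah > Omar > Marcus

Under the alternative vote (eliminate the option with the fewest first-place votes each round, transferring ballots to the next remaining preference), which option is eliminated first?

Priya

Round 1: Kwame 9, Priya 2, Noah 6, Omar 5, Marcus 3. Eliminate Priya.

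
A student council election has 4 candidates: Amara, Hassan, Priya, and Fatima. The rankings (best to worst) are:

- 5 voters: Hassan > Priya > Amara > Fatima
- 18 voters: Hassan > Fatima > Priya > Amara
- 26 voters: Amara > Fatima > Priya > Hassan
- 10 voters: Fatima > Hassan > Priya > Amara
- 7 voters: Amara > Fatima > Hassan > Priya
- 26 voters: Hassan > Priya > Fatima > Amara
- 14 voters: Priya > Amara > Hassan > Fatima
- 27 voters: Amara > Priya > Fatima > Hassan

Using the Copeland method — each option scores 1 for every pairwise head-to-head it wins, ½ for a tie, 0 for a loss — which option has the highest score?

Priya

Amara: beats Hassan and Fatima; loses to Priya → score 2.
Hassan: loses to Amara, Priya, and Fatima → score 0.
Priya: beats Amara, Hassan, and Fatima → score 3.
Fatima: beats Hassan; loses to Amara and Priya → score 1.
Priya has the best pairwise record.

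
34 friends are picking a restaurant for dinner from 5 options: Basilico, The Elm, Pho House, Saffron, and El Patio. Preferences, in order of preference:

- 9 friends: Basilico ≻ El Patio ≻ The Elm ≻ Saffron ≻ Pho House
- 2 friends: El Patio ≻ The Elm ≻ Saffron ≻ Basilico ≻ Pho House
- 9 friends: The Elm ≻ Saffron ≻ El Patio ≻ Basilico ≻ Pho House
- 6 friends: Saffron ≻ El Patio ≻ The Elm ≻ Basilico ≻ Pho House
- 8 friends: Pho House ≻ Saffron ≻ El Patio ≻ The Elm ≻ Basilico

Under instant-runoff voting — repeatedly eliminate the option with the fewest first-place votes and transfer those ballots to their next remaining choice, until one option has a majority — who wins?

Round 1: Basilico 9, The Elm 9, Pho House 8, Saffron 6, El Patio 2. Eliminate El Patio.
Round 2: Basilico 9, The Elm 11, Pho House 8, Saffron 6. Eliminate Saffron.
Round 3: Basilico 9, The Elm 17, Pho House 8. Eliminate Pho House.
Round 4: Basilico 9, The Elm 25. The Elm has a majority.

The Elm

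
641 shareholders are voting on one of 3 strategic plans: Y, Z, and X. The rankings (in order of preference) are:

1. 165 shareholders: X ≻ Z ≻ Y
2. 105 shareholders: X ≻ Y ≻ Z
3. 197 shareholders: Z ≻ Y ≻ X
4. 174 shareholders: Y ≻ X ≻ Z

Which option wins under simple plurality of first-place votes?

First-place votes: Y 174, Z 197, X 270.
X has the most first-place votes.

X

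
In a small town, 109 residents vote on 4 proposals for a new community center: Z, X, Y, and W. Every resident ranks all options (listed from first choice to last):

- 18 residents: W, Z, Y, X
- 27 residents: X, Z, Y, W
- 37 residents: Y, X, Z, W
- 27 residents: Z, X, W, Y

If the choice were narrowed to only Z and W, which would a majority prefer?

Z

Voters preferring Z to W: 91; preferring W to Z: 18.
Z wins the head-to-head.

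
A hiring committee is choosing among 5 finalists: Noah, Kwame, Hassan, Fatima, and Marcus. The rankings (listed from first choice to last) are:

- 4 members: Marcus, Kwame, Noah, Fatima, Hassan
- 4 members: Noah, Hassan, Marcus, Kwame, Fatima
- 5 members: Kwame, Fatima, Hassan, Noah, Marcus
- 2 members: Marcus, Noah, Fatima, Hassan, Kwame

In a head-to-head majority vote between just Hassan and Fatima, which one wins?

Voters preferring Hassan to Fatima: 4; preferring Fatima to Hassan: 11.
Fatima wins the head-to-head.

Fatima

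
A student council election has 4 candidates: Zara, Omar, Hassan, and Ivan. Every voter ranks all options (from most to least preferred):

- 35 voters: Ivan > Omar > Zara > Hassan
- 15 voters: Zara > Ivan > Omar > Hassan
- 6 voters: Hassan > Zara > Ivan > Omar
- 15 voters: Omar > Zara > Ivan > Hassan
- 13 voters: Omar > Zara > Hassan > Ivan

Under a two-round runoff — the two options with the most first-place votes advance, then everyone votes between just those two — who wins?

Round 1 first-place votes: Zara 15, Omar 28, Hassan 6, Ivan 35.
Ivan and Omar advance.
Runoff: Ivan is preferred to Omar by 56 voters; Omar by 28.
Ivan wins the runoff.

Ivan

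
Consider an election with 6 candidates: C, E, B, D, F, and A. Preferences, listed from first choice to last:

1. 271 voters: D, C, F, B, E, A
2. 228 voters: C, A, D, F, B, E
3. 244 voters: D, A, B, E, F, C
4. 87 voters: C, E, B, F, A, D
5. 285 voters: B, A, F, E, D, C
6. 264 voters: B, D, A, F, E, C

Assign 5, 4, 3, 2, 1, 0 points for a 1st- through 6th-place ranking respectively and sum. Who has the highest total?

D

C: 271·4 + 228·5 + 244·0 + 87·5 + 285·0 + 264·0 = 2659
E: 271·1 + 228·0 + 244·2 + 87·4 + 285·2 + 264·1 = 1941
B: 271·2 + 228·1 + 244·3 + 87·3 + 285·5 + 264·5 = 4508
D: 271·5 + 228·3 + 244·5 + 87·0 + 285·1 + 264·4 = 4600
F: 271·3 + 228·2 + 244·1 + 87·2 + 285·3 + 264·2 = 3070
A: 271·0 + 228·4 + 244·4 + 87·1 + 285·4 + 264·3 = 3907
D has the highest Borda score (4600).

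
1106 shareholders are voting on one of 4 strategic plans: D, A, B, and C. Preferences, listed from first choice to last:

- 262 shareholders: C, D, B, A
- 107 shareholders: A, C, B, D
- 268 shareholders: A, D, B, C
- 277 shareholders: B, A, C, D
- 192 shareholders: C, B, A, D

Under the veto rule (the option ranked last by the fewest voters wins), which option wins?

B

Last-place votes: D 576, A 262, B 0, C 268.
B is ranked last by the fewest voters, so B wins.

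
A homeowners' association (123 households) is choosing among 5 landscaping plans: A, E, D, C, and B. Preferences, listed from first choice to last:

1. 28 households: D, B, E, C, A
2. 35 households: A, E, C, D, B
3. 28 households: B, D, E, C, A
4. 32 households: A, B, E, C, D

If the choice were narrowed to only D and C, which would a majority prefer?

Voters preferring D to C: 56; preferring C to D: 67.
C wins the head-to-head.

C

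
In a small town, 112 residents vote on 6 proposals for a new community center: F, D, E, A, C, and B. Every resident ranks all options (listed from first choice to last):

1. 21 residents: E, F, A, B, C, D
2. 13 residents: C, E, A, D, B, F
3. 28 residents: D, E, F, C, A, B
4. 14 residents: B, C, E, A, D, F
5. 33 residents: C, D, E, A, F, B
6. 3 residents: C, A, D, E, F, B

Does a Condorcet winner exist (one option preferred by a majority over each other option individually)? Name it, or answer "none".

C vs F: 63–49 for C.
C vs D: 84–28 for C.
C vs E: 63–49 for C.
C vs A: 91–21 for C.
C vs B: 77–35 for C.
C beats every other option head-to-head.

C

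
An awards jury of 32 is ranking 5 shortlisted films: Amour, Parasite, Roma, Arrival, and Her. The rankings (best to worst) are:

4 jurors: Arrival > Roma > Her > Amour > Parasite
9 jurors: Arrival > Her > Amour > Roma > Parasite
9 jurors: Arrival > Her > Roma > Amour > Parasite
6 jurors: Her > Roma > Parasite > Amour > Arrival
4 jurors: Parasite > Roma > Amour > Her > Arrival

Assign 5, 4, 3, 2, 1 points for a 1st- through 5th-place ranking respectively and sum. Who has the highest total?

Her

Amour: 4·2 + 9·3 + 9·2 + 6·2 + 4·3 = 77
Parasite: 4·1 + 9·1 + 9·1 + 6·3 + 4·5 = 60
Roma: 4·4 + 9·2 + 9·3 + 6·4 + 4·4 = 101
Arrival: 4·5 + 9·5 + 9·5 + 6·1 + 4·1 = 120
Her: 4·3 + 9·4 + 9·4 + 6·5 + 4·2 = 122
Her has the highest Borda score (122).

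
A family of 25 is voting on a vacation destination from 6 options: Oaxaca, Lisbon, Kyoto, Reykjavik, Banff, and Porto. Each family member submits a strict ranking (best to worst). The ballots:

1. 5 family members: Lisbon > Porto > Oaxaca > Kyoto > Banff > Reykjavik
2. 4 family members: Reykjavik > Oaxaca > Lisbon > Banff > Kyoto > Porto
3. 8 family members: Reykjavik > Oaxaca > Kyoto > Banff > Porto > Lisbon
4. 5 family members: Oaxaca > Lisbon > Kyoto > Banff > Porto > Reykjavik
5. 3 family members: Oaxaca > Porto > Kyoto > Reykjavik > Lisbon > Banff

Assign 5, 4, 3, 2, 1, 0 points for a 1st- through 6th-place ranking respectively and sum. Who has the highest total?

Oaxaca

Oaxaca: 5·3 + 4·4 + 8·4 + 5·5 + 3·5 = 103
Lisbon: 5·5 + 4·3 + 8·0 + 5·4 + 3·1 = 60
Kyoto: 5·2 + 4·1 + 8·3 + 5·3 + 3·3 = 62
Reykjavik: 5·0 + 4·5 + 8·5 + 5·0 + 3·2 = 66
Banff: 5·1 + 4·2 + 8·2 + 5·2 + 3·0 = 39
Porto: 5·4 + 4·0 + 8·1 + 5·1 + 3·4 = 45
Oaxaca has the highest Borda score (103).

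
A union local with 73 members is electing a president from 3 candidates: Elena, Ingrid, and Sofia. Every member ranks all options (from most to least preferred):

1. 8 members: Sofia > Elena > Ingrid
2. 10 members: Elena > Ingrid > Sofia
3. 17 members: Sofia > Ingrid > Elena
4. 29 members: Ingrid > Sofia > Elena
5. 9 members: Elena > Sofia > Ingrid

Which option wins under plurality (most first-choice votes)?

First-place votes: Elena 19, Ingrid 29, Sofia 25.
Ingrid has the most first-place votes.

Ingrid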